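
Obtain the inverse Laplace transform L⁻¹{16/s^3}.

L⁻¹{n!/s^(n+1)} = t^n with n=2. So L⁻¹{2/s^3} = t^2, and L⁻¹{16/s^3} = (16/2)·t^2 = 8·t^2

Final answer: 8·t^2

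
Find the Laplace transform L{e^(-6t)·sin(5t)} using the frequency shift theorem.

Frequency shift: L{e^(at)f(t)} = F(s-a). L{e^(-6t)·sin(5t)} = 5/((s+6)² + 25)

Final answer: 5/((s+6)² + 25)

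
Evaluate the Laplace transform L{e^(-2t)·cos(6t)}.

L{e^(at)·cos(ωt)} = (s-a)/((s-a)² + ω²), so L{e^(-2t)·cos(6t)} = (s+2)/((s+2)² + 36)

Final answer: (s+2)/((s+2)² + 36)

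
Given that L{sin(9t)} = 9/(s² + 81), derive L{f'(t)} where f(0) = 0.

L{f'(t)} = s·F(s) - f(0) = s·9/(s² + 81) - 0 = 9s/(s² + 81)

Final answer: 9s/(s² + 81)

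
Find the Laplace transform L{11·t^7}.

L{t^n} = n!/s^(n+1), so L{t^7} = 5040/s^8. Then L{11·t^7} = 11·5040/s^8 = 55440/s^8

Final answer: 55440/s^8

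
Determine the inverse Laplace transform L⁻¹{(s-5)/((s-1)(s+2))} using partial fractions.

Using partial fractions, f(t) = (-4e^t + 7e^(-2t))/3

Final answer: (-4e^t + 7e^(-2t))/3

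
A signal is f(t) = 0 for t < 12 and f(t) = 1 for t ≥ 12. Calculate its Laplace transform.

f(t) = u(t-12). L{u(t-12)} = e^(-12s)/s, so L{f(t)} = e^(-12s)/s

Final answer: e^(-12s)/s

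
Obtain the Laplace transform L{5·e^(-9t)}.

L{e^(at)} = 1/(s-a), so L{e^(-9t)} = 1/(s+9). Then L{5·e^(-9t)} = 5/(s+9)

Final answer: 5/(s+9)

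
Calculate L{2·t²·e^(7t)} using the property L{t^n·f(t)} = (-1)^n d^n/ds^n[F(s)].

L{e^(7t)} = 1/(s-7). d/ds[1/(s-7)] = -1/(s-7)². d²/ds²[1/(s-7)] = 2/(s-7)³. So L{t²·e^(7t)} = (-1)² · 2/(s-7)³ = 2/(s-7)³. Then L{2·t²·e^(7t)} = 2·2/(s-7)³ = 4/(s-7)³

Final answer: 4/(s-7)³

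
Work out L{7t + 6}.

L{7t + 6} = 7·L{t} + 6·L{1} = 7/s² + 6/s

Final answer: 7/s² + 6/s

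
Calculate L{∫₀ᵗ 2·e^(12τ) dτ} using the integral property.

L{∫₀ᵗ f(τ)dτ} = F(s)/s with F(s) = 2/(s-12), so L{∫₀ᵗ 2·e^(12τ) dτ} = 2/(s(s-12))

Final answer: 2/(s(s-12))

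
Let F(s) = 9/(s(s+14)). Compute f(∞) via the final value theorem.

f(∞) = lim_{s→0} s·9/(s(s+14)) = lim_{s→0} 9/(s+14) = 9/14 = 9/14

Final answer: 9/14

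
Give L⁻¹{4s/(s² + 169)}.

This is the form c·s/(s² + a²) with a = 13, c = 4. L⁻¹ = 4·cos(13t)

Final answer: 4·cos(13t)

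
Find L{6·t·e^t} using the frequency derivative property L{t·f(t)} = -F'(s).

L{e^t} = 1/(s-1). By frequency derivative: L{t·e^t} = -d/ds[1/(s-1)] = -(-1)/(s-1)² = 1/(s-1)². Then L{6·t·e^t} = 6·1/(s-1)² = 6/(s-1)²

Final answer: 6/(s-1)²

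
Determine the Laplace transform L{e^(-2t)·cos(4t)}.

L{e^(at)·cos(ωt)} = (s-a)/((s-a)² + ω²), so L{e^(-2t)·cos(4t)} = (s+2)/((s+2)² + 16)

Final answer: (s+2)/((s+2)² + 16)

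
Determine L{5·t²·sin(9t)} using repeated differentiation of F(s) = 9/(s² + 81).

F(s) = 9/(s² + 81). F'(s) = -18s/(s² + 81)². F''(s) = -18(81 - 3s²)/(s² + 81)³ = (54s² - 1458)/(s² + 81)³. So L{t²·sin(9t)} = (-1)² F''(s) = (54s² - 1458)/(s² + 81)³. Then L{5·t²·sin(9t)} = 5·(54s² - 1458)/(s² + 81)³ = (270s² - 7290)/(s² + 81)³

Final answer: (270s² - 7290)/(s² + 81)³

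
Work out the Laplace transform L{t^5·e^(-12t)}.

L{t^n·e^(at)} = n!/(s-a)^(n+1), so L{t^5·e^(-12t)} = 120/(s+12)^6

Final answer: 120/(s+12)^6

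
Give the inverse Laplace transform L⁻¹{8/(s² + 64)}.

L⁻¹{8/(s² + 64)} = sin(8t)

Final answer: sin(8t)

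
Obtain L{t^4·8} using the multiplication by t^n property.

L{8} = 8/s. d^1/ds^1[1/s] = -1/s². d^2/ds^2[1/s] = 2/s^3. d^3/ds^3[1/s] = -6/s^4. d^4/ds^4[1/s] = 24/s^5. So L{t^4} = (-1)^{4}·24/s^5 = 24/s^5. Then L{t^4·8} = 8·24/s^5 = 192/s^5

Final answer: 192/s^5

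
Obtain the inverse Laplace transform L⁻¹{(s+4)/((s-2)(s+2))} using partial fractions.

Using partial fractions, f(t) = (6e^(2t) - 2e^(-2t))/4

Final answer: (6e^(2t) - 2e^(-2t))/4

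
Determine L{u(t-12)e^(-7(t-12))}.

u(t-a)f(t-a) with f(t)=e^(-7t). L{e^(-7t)} = 1/(s+7). By time shift: e^(-12s)/(s+7)

Final answer: e^(-12s)/(s+7)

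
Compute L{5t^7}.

L{t^n} = n!/s^(n+1). So L{5t^7} = 5·7!/s^8 = 25200/s^8

Final answer: 25200/s^8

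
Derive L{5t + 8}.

L{5t + 8} = 5·L{t} + 8·L{1} = 5/s² + 8/s

Final answer: 5/s² + 8/s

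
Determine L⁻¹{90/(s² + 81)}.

This is the form c·a/(s² + a²) with a = 9, c = 10. L⁻¹ = 10·sin(9t)

Final answer: 10·sin(9t)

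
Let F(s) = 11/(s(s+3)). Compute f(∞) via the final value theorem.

f(∞) = lim_{s→0} s·11/(s(s+3)) = lim_{s→0} 11/(s+3) = 11/3 = 11/3

Final answer: 11/3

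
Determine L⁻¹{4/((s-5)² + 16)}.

Form: b/((s-a)² + b²) → e^(at)sin(bt). With a=5, b=4

Final answer: e^(5t)·sin(4t)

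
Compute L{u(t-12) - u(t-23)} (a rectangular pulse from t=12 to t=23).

L{u(t-a)} = e^(-as)/s. L{u(t-12) - u(t-23)} = (e^(-12s) - e^(-23s))/s

Final answer: (e^(-12s) - e^(-23s))/s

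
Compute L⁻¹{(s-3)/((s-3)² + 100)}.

Using frequency shift: L⁻¹{(s-a)/((s-a)² + b²)} = e^(at)cos(bt). Here a=3, b=10

Final answer: e^(3t)·cos(10t)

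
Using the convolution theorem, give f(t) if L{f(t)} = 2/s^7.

2/s^7 = (2/s)·(1/s^6) = L{2}·L{t^5/120}. By convolution, f(t) = 2*t^5/120 = ∫₀ᵗ 2·τ^5/120 dτ = 2·t^6/720

Final answer: 2·t^6/720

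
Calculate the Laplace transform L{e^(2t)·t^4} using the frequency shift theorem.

L{e^(at)·t^n} = n!/(s-a)^(n+1), so L{e^(2t)·t^4} = 24/(s-2)^5

Final answer: 24/(s-2)^5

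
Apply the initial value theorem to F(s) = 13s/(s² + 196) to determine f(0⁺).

f(0⁺) = lim_{s→∞} s·13s/(s² + 196) = lim_{s→∞} 13s²/(s² + 196) = 13

Final answer: 13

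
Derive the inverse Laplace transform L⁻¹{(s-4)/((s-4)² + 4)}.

Using frequency shift, L⁻¹{(s-4)/((s-4)² + 4)} = e^(4t)·cos(2t)

Final answer: e^(4t)·cos(2t)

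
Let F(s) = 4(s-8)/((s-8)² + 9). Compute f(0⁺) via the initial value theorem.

f(0⁺) = lim_{s→∞} sF(s) = lim_{s→∞} 4s(s-8)/((s-8)² + 9) = 4

Final answer: 4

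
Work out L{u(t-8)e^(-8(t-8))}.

u(t-a)f(t-a) with f(t)=e^(-8t). L{e^(-8t)} = 1/(s+8). By time shift: e^(-8s)/(s+8)

Final answer: e^(-8s)/(s+8)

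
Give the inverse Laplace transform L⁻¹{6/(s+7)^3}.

L⁻¹{n!/(s-a)^(n+1)} = t^n·e^(at) with n=2, a=-7. So L⁻¹{2/(s+7)^3} = t^2·e^(-7t), and L⁻¹{6/(s+7)^3} = (6/2)·t^2·e^(-7t) = 3·t^2·e^(-7t)

Final answer: 3·t^2·e^(-7t)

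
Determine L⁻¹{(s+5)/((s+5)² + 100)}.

Using frequency shift: L⁻¹{(s-a)/((s-a)² + b²)} = e^(at)cos(bt). Here a=-5, b=10

Final answer: e^(-5t)·cos(10t)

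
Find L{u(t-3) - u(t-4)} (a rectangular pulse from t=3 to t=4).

L{u(t-a)} = e^(-as)/s. L{u(t-3) - u(t-4)} = (e^(-3s) - e^(-4s))/s

Final answer: (e^(-3s) - e^(-4s))/s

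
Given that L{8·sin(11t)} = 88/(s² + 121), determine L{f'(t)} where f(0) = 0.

L{f'(t)} = s·F(s) - f(0) = s·88/(s² + 121) - 0 = 88s/(s² + 121)

Final answer: 88s/(s² + 121)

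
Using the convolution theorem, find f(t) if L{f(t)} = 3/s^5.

3/s^5 = (3/s)·(1/s^4) = L{3}·L{t^3/6}. By convolution, f(t) = 3*t^3/6 = ∫₀ᵗ 3·τ^3/6 dτ = 3·t^4/24

Final answer: 3·t^4/24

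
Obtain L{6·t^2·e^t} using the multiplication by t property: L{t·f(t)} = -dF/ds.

Using L{t^n·e^(at)} = n!/(s-a)^(n+1), L{t^2·e^t} = 2/(s-1)^3, so L{6·t^2·e^t} = 6·2/(s-1)^3 = 12/(s-1)^3

Final answer: 12/(s-1)^3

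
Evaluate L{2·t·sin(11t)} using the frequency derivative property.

L{sin(11t)} = 11/(s² + 121). By L{t·f(t)} = -F'(s): -d/ds[11/(s² + 121)] = -(11)·(-2s)/(s² + 121)² = 22s/(s² + 121)². Then L{2·t·sin(11t)} = 2·22s/(s² + 121)² = 44s/(s² + 121)²

Final answer: 44s/(s² + 121)²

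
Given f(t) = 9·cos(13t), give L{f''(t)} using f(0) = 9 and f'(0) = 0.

F(s) = 9s/(s² + 169). L{f''(t)} = s²F(s) - sf(0) - f'(0) = 9s³/(s² + 169) - 9s = (9s³ - 9s(s² + 169))/(s² + 169) = -1521s/(s² + 169)

Final answer: -1521s/(s² + 169)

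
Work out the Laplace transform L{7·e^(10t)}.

L{e^(at)} = 1/(s-a), so L{e^(10t)} = 1/(s-10). Then L{7·e^(10t)} = 7/(s-10)

Final answer: 7/(s-10)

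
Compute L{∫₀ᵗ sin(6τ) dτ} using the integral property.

L{∫₀ᵗ f(τ)dτ} = F(s)/s with F(s) = 6/(s² + 36), so the result is (6/(s² + 36))/s = 6/(s(s² + 36))

Final answer: 6/(s(s² + 36))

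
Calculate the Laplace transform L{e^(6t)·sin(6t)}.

L{e^(at)·sin(ωt)} = ω/((s-a)² + ω²), so L{e^(6t)·sin(6t)} = 6/((s-6)² + 36)

Final answer: 6/((s-6)² + 36)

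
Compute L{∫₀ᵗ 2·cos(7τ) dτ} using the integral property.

L{∫₀ᵗ f(τ)dτ} = F(s)/s with F(s) = 2s/(s² + 49), so the result is (2s/(s² + 49))/s = 2/(s² + 49)

Final answer: 2/(s² + 49)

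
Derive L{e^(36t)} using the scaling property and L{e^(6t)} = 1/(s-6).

Using L{f(at)} = (1/a)F(s/a) with a=6 and f(t) = e^(6t): L{e^(36t)} = (1/6) · 1/((s/6)-6) = (1/6) · 6/(s-36) = 1/(s-36)

Final answer: 1/(s-36)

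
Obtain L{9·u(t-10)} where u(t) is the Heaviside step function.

L{u(t-a)} = e^(-as)/s. Here a=10, so L{u(t-10)} = e^(-10s)/s, and L{9·u(t-10)} = 9·e^(-10s)/s

Final answer: 9·e^(-10s)/s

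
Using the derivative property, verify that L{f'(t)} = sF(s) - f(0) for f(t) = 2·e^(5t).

f'(t) = 10e^(5t). Direct: L{f'(t)} = 10/(s-5). Property: s·2/(s-5) - 2 = (2s - 2(s-5))/(s-5) = 10/(s-5). ✓

Final answer: 10/(s-5)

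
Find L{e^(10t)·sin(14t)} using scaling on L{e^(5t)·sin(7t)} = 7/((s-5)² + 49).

Scaling with a=2: L{e^(10t)·sin(14t)} = (1/2) · 7/((s/2-5)² + 49). Simplifying: 14/((s-10)² + 196)

Final answer: 14/((s-10)² + 196)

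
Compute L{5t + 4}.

L{5t + 4} = 5·L{t} + 4·L{1} = 5/s² + 4/s

Final answer: 5/s² + 4/s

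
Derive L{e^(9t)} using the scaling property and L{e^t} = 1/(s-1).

Using L{f(at)} = (1/a)F(s/a) with a=9 and f(t) = e^t: L{e^(9t)} = (1/9) · 1/((s/9)-1) = (1/9) · 9/(s-9) = 1/(s-9)

Final answer: 1/(s-9)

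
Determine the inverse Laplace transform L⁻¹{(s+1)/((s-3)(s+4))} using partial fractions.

Using partial fractions, f(t) = (4e^(3t) + 3e^(-4t))/7

Final answer: (4e^(3t) + 3e^(-4t))/7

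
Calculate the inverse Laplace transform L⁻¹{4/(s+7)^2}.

L⁻¹{n!/(s-a)^(n+1)} = t^n·e^(at) with n=1, a=-7. So L⁻¹{1/(s+7)^2} = t·e^(-7t), and L⁻¹{4/(s+7)^2} = (4/1)·t·e^(-7t) = 4·t·e^(-7t)

Final answer: 4·t·e^(-7t)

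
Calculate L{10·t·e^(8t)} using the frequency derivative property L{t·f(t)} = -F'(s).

L{e^(8t)} = 1/(s-8). By frequency derivative: L{t·e^(8t)} = -d/ds[1/(s-8)] = -(-1)/(s-8)² = 1/(s-8)². Then L{10·t·e^(8t)} = 10·1/(s-8)² = 10/(s-8)²

Final answer: 10/(s-8)²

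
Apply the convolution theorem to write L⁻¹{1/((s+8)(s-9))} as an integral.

1/((s+8)(s-9)) = (1/(s+8))·(1/(s-9)) = L{e^(-8t)}·L{e^(9t)}. So f(t) = e^(-8t)*e^(9t) = ∫₀ᵗ e^(-8τ)·e^(9(t-τ)) dτ

Final answer: ∫₀ᵗ e^(-8τ)·e^(9(t-τ)) dτ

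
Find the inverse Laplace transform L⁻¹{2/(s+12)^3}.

L⁻¹{n!/(s-a)^(n+1)} = t^n·e^(at), so L⁻¹{2/(s+12)^3} = t^2·e^(-12t)

Final answer: t^2·e^(-12t)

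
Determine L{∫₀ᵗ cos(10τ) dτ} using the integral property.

L{∫₀ᵗ f(τ)dτ} = F(s)/s with F(s) = s/(s² + 100), so the result is (s/(s² + 100))/s = 1/(s² + 100)

Final answer: 1/(s² + 100)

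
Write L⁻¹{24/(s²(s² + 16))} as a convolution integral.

24/(s²(s² + 16)) = (1/s²)·(24/(s² + 16)) = L{t}·L{6·sin(4t)}. So f(t) = t*(6·sin(4t)) = ∫₀ᵗ 6τ·sin(4(t-τ)) dτ

Final answer: ∫₀ᵗ 6τ·sin(4(t-τ)) dτ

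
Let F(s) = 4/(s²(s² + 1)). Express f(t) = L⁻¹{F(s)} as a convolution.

4/(s²(s² + 1)) = (1/s²)·(4/(s² + 1)) = L{t}·L{4·sin(t)}. So f(t) = t*(4·sin(t)) = ∫₀ᵗ 4τ·sin((t-τ)) dτ

Final answer: ∫₀ᵗ 4τ·sin((t-τ)) dτ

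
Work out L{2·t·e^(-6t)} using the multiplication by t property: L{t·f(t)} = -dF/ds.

Using L{t^n·e^(at)} = n!/(s-a)^(n+1), L{t·e^(-6t)} = 1/(s+6)^2, so L{2·t·e^(-6t)} = 2·1/(s+6)^2 = 2/(s+6)^2

Final answer: 2/(s+6)^2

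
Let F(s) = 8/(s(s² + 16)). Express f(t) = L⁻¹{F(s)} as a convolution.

8/(s(s² + 16)) = (1/s)·(8/(s² + 16)) = L{1}·L{2·sin(4t)}. So f(t) = 1*(2·sin(4t)) = ∫₀ᵗ 2·sin(4τ) dτ

Final answer: ∫₀ᵗ 2·sin(4τ) dτ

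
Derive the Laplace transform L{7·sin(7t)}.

L{sin(ωt)} = ω/(s² + ω²), so L{sin(7t)} = 7/(s² + 49). Then L{7·sin(7t)} = 7·7/(s² + 49) = 49/(s² + 49)

Final answer: 49/(s² + 49)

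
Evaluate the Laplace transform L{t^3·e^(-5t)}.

L{t^n·e^(at)} = n!/(s-a)^(n+1), so L{t^3·e^(-5t)} = 6/(s+5)^4

Final answer: 6/(s+5)^4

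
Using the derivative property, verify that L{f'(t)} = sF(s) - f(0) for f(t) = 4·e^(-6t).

f'(t) = -24e^(-6t). Direct: L{f'(t)} = -24/(s+6). Property: s·4/(s+6) - 4 = (4s - 4(s+6))/(s+6) = -24/(s+6). ✓

Final answer: -24/(s+6)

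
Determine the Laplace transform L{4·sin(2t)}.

L{sin(ωt)} = ω/(s² + ω²), so L{sin(2t)} = 2/(s² + 4). Then L{4·sin(2t)} = 4·2/(s² + 4) = 8/(s² + 4)

Final answer: 8/(s² + 4)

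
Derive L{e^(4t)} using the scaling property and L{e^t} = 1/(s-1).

Using L{f(at)} = (1/a)F(s/a) with a=4 and f(t) = e^t: L{e^(4t)} = (1/4) · 1/((s/4)-1) = (1/4) · 4/(s-4) = 1/(s-4)

Final answer: 1/(s-4)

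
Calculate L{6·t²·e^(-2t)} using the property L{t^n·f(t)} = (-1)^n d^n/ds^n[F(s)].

L{e^(-2t)} = 1/(s+2). d/ds[1/(s+2)] = -1/(s+2)². d²/ds²[1/(s+2)] = 2/(s+2)³. So L{t²·e^(-2t)} = (-1)² · 2/(s+2)³ = 2/(s+2)³. Then L{6·t²·e^(-2t)} = 6·2/(s+2)³ = 12/(s+2)³

Final answer: 12/(s+2)³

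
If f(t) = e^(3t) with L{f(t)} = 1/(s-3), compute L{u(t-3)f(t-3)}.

Time shift theorem: L{u(t-a)f(t-a)} = e^(-as)F(s). Here a=3, F(s) = 1/(s-3), so L{u(t-3)f(t-3)} = e^(-3s)·1/(s-3)

Final answer: e^(-3s)·1/(s-3)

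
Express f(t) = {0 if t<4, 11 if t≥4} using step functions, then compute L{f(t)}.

f(t) = 11·u(t-4). L{u(t-4)} = e^(-4s)/s, so L{f(t)} = 11·e^(-4s)/s

Final answer: 11·e^(-4s)/s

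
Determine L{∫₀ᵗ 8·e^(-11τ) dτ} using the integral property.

L{∫₀ᵗ f(τ)dτ} = F(s)/s with F(s) = 8/(s+11), so L{∫₀ᵗ 8·e^(-11τ) dτ} = 8/(s(s+11))

Final answer: 8/(s(s+11))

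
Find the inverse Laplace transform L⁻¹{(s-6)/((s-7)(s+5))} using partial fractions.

Using partial fractions, f(t) = (e^(7t) + 11e^(-5t))/12

Final answer: (e^(7t) + 11e^(-5t))/12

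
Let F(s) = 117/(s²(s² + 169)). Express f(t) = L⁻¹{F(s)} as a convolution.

117/(s²(s² + 169)) = (1/s²)·(117/(s² + 169)) = L{t}·L{9·sin(13t)}. So f(t) = t*(9·sin(13t)) = ∫₀ᵗ 9τ·sin(13(t-τ)) dτ

Final answer: ∫₀ᵗ 9τ·sin(13(t-τ)) dτ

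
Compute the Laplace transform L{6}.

L{6} = 6 · L{1} = 6/s

Final answer: 6/s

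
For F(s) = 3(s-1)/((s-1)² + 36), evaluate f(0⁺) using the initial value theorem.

f(0⁺) = lim_{s→∞} sF(s) = lim_{s→∞} 3s(s-1)/((s-1)² + 36) = 3

Final answer: 3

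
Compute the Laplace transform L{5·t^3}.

L{t^n} = n!/s^(n+1), so L{t^3} = 6/s^4. Then L{5·t^3} = 5·6/s^4 = 30/s^4

Final answer: 30/s^4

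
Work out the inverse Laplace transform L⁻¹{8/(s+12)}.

L⁻¹{1/(s-a)} = e^(at), so L⁻¹{1/(s+12)} = e^(-12t), and L⁻¹{8/(s+12)} = 8·e^(-12t)

Final answer: 8·e^(-12t)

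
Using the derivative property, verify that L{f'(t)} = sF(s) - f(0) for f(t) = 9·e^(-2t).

f'(t) = -18e^(-2t). Direct: L{f'(t)} = -18/(s+2). Property: s·9/(s+2) - 9 = (9s - 9(s+2))/(s+2) = -18/(s+2). ✓

Final answer: -18/(s+2)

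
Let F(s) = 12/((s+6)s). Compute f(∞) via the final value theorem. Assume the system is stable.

f(∞) = lim_{s→0} sF(s) = lim_{s→0} 12/(s+6) = 2

Final answer: 2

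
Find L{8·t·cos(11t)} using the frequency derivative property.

L{cos(11t)} = s/(s² + 121). Derivative: d/ds[s/(s² + 121)] = [(s² + 121) - s·2s]/(s² + 121)² = (121 - s²)/(s² + 121)². So L{t·cos(11t)} = -F'(s) = (s² - 121)/(s² + 121)². Then L{8·t·cos(11t)} = 8·(s² - 121)/(s² + 121)²

Final answer: 8·(s² - 121)/(s² + 121)²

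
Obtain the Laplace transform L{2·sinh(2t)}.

L{sinh(ωt)} = ω/(s² - ω²), so L{sinh(2t)} = 2/(s² - 4). Then L{2·sinh(2t)} = 2·2/(s² - 4) = 4/(s² - 4)

Final answer: 4/(s² - 4)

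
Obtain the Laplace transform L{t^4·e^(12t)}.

L{t^n·e^(at)} = n!/(s-a)^(n+1), so L{t^4·e^(12t)} = 24/(s-12)^5

Final answer: 24/(s-12)^5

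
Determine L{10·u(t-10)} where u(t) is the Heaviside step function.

L{u(t-a)} = e^(-as)/s. Here a=10, so L{u(t-10)} = e^(-10s)/s, and L{10·u(t-10)} = 10·e^(-10s)/s

Final answer: 10·e^(-10s)/s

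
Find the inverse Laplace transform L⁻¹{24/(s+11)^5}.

L⁻¹{n!/(s-a)^(n+1)} = t^n·e^(at), so L⁻¹{24/(s+11)^5} = t^4·e^(-11t)

Final answer: t^4·e^(-11t)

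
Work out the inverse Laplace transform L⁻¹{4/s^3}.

L⁻¹{n!/s^(n+1)} = t^n with n=2. So L⁻¹{2/s^3} = t^2, and L⁻¹{4/s^3} = (4/2)·t^2 = 2·t^2

Final answer: 2·t^2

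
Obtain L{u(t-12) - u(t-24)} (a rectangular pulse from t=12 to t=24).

L{u(t-a)} = e^(-as)/s. L{u(t-12) - u(t-24)} = (e^(-12s) - e^(-24s))/s

Final answer: (e^(-12s) - e^(-24s))/s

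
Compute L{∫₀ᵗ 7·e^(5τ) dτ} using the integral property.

L{∫₀ᵗ f(τ)dτ} = F(s)/s with F(s) = 7/(s-5), so L{∫₀ᵗ 7·e^(5τ) dτ} = 7/(s(s-5))

Final answer: 7/(s(s-5))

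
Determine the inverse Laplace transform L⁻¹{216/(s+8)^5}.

L⁻¹{n!/(s-a)^(n+1)} = t^n·e^(at) with n=4, a=-8. So L⁻¹{24/(s+8)^5} = t^4·e^(-8t), and L⁻¹{216/(s+8)^5} = (216/24)·t^4·e^(-8t) = 9·t^4·e^(-8t)

Final answer: 9·t^4·e^(-8t)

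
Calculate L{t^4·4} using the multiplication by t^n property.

L{4} = 4/s. d^1/ds^1[1/s] = -1/s². d^2/ds^2[1/s] = 2/s^3. d^3/ds^3[1/s] = -6/s^4. d^4/ds^4[1/s] = 24/s^5. So L{t^4} = (-1)^{4}·24/s^5 = 24/s^5. Then L{t^4·4} = 4·24/s^5 = 96/s^5

Final answer: 96/s^5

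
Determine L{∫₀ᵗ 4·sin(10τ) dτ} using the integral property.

L{∫₀ᵗ f(τ)dτ} = F(s)/s with F(s) = 40/(s² + 100), so the result is (40/(s² + 100))/s = 40/(s(s² + 100))

Final answer: 40/(s(s² + 100))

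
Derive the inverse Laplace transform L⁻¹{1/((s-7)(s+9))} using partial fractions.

Decompose: A/(s-7) + B/(s+9). A = 1/16, B = -1/16. f(t) = (e^(7t) - e^(-9t))/16

Final answer: (e^(7t) - e^(-9t))/16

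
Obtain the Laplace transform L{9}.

L{9} = 9 · L{1} = 9/s

Final answer: 9/s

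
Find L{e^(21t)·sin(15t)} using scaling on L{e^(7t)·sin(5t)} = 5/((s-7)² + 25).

Scaling with a=3: L{e^(21t)·sin(15t)} = (1/3) · 5/((s/3-7)² + 25). Simplifying: 15/((s-21)² + 225)

Final answer: 15/((s-21)² + 225)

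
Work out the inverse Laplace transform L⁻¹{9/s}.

L⁻¹{c/s} = c, so L⁻¹{9/s} = 9

Final answer: 9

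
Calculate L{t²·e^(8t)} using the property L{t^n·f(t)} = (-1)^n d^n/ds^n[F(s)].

L{e^(8t)} = 1/(s-8). d/ds[1/(s-8)] = -1/(s-8)². d²/ds²[1/(s-8)] = 2/(s-8)³. So L{t²·e^(8t)} = (-1)² · 2/(s-8)³ = 2/(s-8)³

Final answer: 2/(s-8)³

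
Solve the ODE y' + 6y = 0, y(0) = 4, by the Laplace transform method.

L{y'} + 6L{y} = 0. sY - 4 + 6Y = 0. Y(s+6) = 4. Y = 4/(s+6)

Final answer: y(t) = 4e^(-6t)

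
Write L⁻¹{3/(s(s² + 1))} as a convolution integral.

3/(s(s² + 1)) = (1/s)·(3/(s² + 1)) = L{1}·L{3·sin(t)}. So f(t) = 1*(3·sin(t)) = ∫₀ᵗ 3·sin(τ) dτ

Final answer: ∫₀ᵗ 3·sin(τ) dτ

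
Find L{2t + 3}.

L{2t + 3} = 2·L{t} + 3·L{1} = 2/s² + 3/s

Final answer: 2/s² + 3/s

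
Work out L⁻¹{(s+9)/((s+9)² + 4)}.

Using frequency shift: L⁻¹{(s-a)/((s-a)² + b²)} = e^(at)cos(bt). Here a=-9, b=2

Final answer: e^(-9t)·cos(2t)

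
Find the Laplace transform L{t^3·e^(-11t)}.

L{t^n·e^(at)} = n!/(s-a)^(n+1), so L{t^3·e^(-11t)} = 6/(s+11)^4

Final answer: 6/(s+11)^4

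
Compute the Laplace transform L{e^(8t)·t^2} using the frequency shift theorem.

L{e^(at)·t^n} = n!/(s-a)^(n+1), so L{e^(8t)·t^2} = 2/(s-8)^3

Final answer: 2/(s-8)^3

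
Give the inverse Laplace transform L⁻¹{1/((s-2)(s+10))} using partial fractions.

Decompose: A/(s-2) + B/(s+10). A = 1/12, B = -1/12. f(t) = (e^(2t) - e^(-10t))/12

Final answer: (e^(2t) - e^(-10t))/12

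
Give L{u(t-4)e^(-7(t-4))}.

u(t-a)f(t-a) with f(t)=e^(-7t). L{e^(-7t)} = 1/(s+7). By time shift: e^(-4s)/(s+7)

Final answer: e^(-4s)/(s+7)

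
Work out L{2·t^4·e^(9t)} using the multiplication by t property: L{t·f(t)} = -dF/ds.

Using L{t^n·e^(at)} = n!/(s-a)^(n+1), L{t^4·e^(9t)} = 24/(s-9)^5, so L{2·t^4·e^(9t)} = 2·24/(s-9)^5 = 48/(s-9)^5

Final answer: 48/(s-9)^5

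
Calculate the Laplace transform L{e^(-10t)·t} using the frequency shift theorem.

L{e^(at)·t^n} = n!/(s-a)^(n+1), so L{e^(-10t)·t} = 1/(s+10)^2

Final answer: 1/(s+10)^2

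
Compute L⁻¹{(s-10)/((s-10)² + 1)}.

Using frequency shift: L⁻¹{(s-a)/((s-a)² + b²)} = e^(at)cos(bt). Here a=10, b=1

Final answer: e^(10t)·cos(t)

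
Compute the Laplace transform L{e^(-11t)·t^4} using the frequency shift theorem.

L{e^(at)·t^n} = n!/(s-a)^(n+1), so L{e^(-11t)·t^4} = 24/(s+11)^5

Final answer: 24/(s+11)^5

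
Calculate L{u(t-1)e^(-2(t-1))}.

u(t-a)f(t-a) with f(t)=e^(-2t). L{e^(-2t)} = 1/(s+2). By time shift: e^(-s)/(s+2)

Final answer: e^(-s)/(s+2)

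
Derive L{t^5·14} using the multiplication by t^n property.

L{14} = 14/s. d^1/ds^1[1/s] = -1/s². d^2/ds^2[1/s] = 2/s^3. d^3/ds^3[1/s] = -6/s^4. d^4/ds^4[1/s] = 24/s^5. d^5/ds^5[1/s] = -120/s^6. So L{t^5} = (-1)^{5}·-120/s^6 = 120/s^6. Then L{t^5·14} = 14·120/s^6 = 1680/s^6

Final answer: 1680/s^6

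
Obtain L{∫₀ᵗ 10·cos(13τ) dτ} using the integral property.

L{∫₀ᵗ f(τ)dτ} = F(s)/s with F(s) = 10s/(s² + 169), so the result is (10s/(s² + 169))/s = 10/(s² + 169)

Final answer: 10/(s² + 169)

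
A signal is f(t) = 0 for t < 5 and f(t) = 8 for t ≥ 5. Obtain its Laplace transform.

f(t) = 8·u(t-5). L{u(t-5)} = e^(-5s)/s, so L{f(t)} = 8·e^(-5s)/s

Final answer: 8·e^(-5s)/s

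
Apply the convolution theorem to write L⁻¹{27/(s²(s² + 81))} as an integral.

27/(s²(s² + 81)) = (1/s²)·(27/(s² + 81)) = L{t}·L{3·sin(9t)}. So f(t) = t*(3·sin(9t)) = ∫₀ᵗ 3τ·sin(9(t-τ)) dτ

Final answer: ∫₀ᵗ 3τ·sin(9(t-τ)) dτ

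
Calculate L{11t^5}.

L{t^n} = n!/s^(n+1). So L{11t^5} = 11·5!/s^6 = 1320/s^6

Final answer: 1320/s^6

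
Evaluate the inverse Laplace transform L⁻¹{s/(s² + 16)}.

L⁻¹{s/(s² + 16)} = cos(4t)

Final answer: cos(4t)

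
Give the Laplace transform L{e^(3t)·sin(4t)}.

L{e^(at)·sin(ωt)} = ω/((s-a)² + ω²), so L{e^(3t)·sin(4t)} = 4/((s-3)² + 16)

Final answer: 4/((s-3)² + 16)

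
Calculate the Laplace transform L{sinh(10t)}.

L{sinh(ωt)} = ω/(s² - ω²), so L{sinh(10t)} = 10/(s² - 100)

Final answer: 10/(s² - 100)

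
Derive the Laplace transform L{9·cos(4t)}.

L{cos(ωt)} = s/(s² + ω²), so L{cos(4t)} = s/(s² + 16). Then L{9·cos(4t)} = 9·s/(s² + 16) = 9s/(s² + 16)

Final answer: 9s/(s² + 16)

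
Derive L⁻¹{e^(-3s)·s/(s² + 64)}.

L⁻¹{s/(s² + 64)} = cos(8t). By the time shift theorem, L⁻¹{e^(-as)F(s)} = u(t-a)f(t-a) with a=3, so L⁻¹{e^(-3s)·s/(s² + 64)} = u(t-3)·cos(8(t-3))

Final answer: u(t-3)·cos(8(t-3))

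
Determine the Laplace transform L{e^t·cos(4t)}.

L{e^(at)·cos(ωt)} = (s-a)/((s-a)² + ω²), so L{e^t·cos(4t)} = (s-1)/((s-1)² + 16)

Final answer: (s-1)/((s-1)² + 16)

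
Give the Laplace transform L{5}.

L{5} = 5 · L{1} = 5/s

Final answer: 5/s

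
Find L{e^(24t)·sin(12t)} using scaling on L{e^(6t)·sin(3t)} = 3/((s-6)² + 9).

Scaling with a=4: L{e^(24t)·sin(12t)} = (1/4) · 3/((s/4-6)² + 9). Simplifying: 12/((s-24)² + 144)

Final answer: 12/((s-24)² + 144)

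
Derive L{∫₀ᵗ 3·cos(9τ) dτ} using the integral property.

L{∫₀ᵗ f(τ)dτ} = F(s)/s with F(s) = 3s/(s² + 81), so the result is (3s/(s² + 81))/s = 3/(s² + 81)

Final answer: 3/(s² + 81)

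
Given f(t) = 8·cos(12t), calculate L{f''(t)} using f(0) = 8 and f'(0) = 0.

F(s) = 8s/(s² + 144). L{f''(t)} = s²F(s) - sf(0) - f'(0) = 8s³/(s² + 144) - 8s = (8s³ - 8s(s² + 144))/(s² + 144) = -1152s/(s² + 144)

Final answer: -1152s/(s² + 144)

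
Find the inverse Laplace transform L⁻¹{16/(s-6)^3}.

L⁻¹{n!/(s-a)^(n+1)} = t^n·e^(at) with n=2, a=6. So L⁻¹{2/(s-6)^3} = t^2·e^(6t), and L⁻¹{16/(s-6)^3} = (16/2)·t^2·e^(6t) = 8·t^2·e^(6t)

Final answer: 8·t^2·e^(6t)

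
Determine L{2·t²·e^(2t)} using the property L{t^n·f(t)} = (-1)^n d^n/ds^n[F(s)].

L{e^(2t)} = 1/(s-2). d/ds[1/(s-2)] = -1/(s-2)². d²/ds²[1/(s-2)] = 2/(s-2)³. So L{t²·e^(2t)} = (-1)² · 2/(s-2)³ = 2/(s-2)³. Then L{2·t²·e^(2t)} = 2·2/(s-2)³ = 4/(s-2)³

Final answer: 4/(s-2)³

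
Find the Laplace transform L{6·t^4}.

L{t^n} = n!/s^(n+1), so L{t^4} = 24/s^5. Then L{6·t^4} = 6·24/s^5 = 144/s^5

Final answer: 144/s^5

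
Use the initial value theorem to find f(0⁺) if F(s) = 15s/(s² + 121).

f(0⁺) = lim_{s→∞} s·15s/(s² + 121) = lim_{s→∞} 15s²/(s² + 121) = 15

Final answer: 15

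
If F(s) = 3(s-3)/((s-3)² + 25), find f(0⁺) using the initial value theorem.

f(0⁺) = lim_{s→∞} sF(s) = lim_{s→∞} 3s(s-3)/((s-3)² + 25) = 3

Final answer: 3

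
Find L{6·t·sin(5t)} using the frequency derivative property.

L{sin(5t)} = 5/(s² + 25). By L{t·f(t)} = -F'(s): -d/ds[5/(s² + 25)] = -(5)·(-2s)/(s² + 25)² = 10s/(s² + 25)². Then L{6·t·sin(5t)} = 6·10s/(s² + 25)² = 60s/(s² + 25)²

Final answer: 60s/(s² + 25)²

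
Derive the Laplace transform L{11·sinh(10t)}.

L{sinh(ωt)} = ω/(s² - ω²), so L{sinh(10t)} = 10/(s² - 100). Then L{11·sinh(10t)} = 11·10/(s² - 100) = 110/(s² - 100)

Final answer: 110/(s² - 100)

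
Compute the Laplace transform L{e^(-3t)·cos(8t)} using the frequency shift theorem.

Frequency shift: L{e^(at)f(t)} = F(s-a). L{e^(-3t)·cos(8t)} = (s+3)/((s+3)² + 64)

Final answer: (s+3)/((s+3)² + 64)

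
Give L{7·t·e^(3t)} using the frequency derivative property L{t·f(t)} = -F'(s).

L{e^(3t)} = 1/(s-3). By frequency derivative: L{t·e^(3t)} = -d/ds[1/(s-3)] = -(-1)/(s-3)² = 1/(s-3)². Then L{7·t·e^(3t)} = 7·1/(s-3)² = 7/(s-3)²

Final answer: 7/(s-3)²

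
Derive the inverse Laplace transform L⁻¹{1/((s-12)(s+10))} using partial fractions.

Decompose: A/(s-12) + B/(s+10). A = 1/22, B = -1/22. f(t) = (e^(12t) - e^(-10t))/22

Final answer: (e^(12t) - e^(-10t))/22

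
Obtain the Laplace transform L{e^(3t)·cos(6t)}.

L{e^(at)·cos(ωt)} = (s-a)/((s-a)² + ω²), so L{e^(3t)·cos(6t)} = (s-3)/((s-3)² + 36)

Final answer: (s-3)/((s-3)² + 36)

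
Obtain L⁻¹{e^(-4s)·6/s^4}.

L⁻¹{6/s^4} = t^3. By the time shift theorem, L⁻¹{e^(-as)F(s)} = u(t-a)f(t-a) with a=4, so L⁻¹{e^(-4s)·6/s^4} = u(t-4)·(t-4)^3

Final answer: u(t-4)·(t-4)^3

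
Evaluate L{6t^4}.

L{t^n} = n!/s^(n+1). So L{6t^4} = 6·4!/s^5 = 144/s^5

Final answer: 144/s^5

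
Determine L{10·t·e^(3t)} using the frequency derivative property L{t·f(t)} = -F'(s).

L{e^(3t)} = 1/(s-3). By frequency derivative: L{t·e^(3t)} = -d/ds[1/(s-3)] = -(-1)/(s-3)² = 1/(s-3)². Then L{10·t·e^(3t)} = 10·1/(s-3)² = 10/(s-3)²

Final answer: 10/(s-3)²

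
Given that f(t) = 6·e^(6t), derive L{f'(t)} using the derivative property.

f(0) = 6, F(s) = 6/(s-6). L{f'(t)} = s·F(s) - f(0) = 6s/(s-6) - 6 = (6s - 6(s-6))/(s-6) = 36/(s-6)

Final answer: 36/(s-6)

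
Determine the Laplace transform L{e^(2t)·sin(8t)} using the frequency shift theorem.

Frequency shift: L{e^(at)f(t)} = F(s-a). L{e^(2t)·sin(8t)} = 8/((s-2)² + 64)

Final answer: 8/((s-2)² + 64)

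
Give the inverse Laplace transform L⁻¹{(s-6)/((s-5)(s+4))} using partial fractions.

Using partial fractions, f(t) = (-e^(5t) + 10e^(-4t))/9

Final answer: (-e^(5t) + 10e^(-4t))/9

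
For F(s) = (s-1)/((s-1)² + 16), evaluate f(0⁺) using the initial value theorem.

f(0⁺) = lim_{s→∞} sF(s) = lim_{s→∞} s(s-1)/((s-1)² + 16) = 1

Final answer: 1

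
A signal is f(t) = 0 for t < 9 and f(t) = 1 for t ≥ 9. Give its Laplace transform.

f(t) = u(t-9). L{u(t-9)} = e^(-9s)/s, so L{f(t)} = e^(-9s)/s

Final answer: e^(-9s)/s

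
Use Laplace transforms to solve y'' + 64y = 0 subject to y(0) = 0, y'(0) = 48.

L{y''} + 64L{y} = 0. s²Y - 0 - 48 + 64Y = 0. Y(s² + 64) = 48. Y = (48)/(s² + 64). Inverting: y(t) = 6sin(8t)

Final answer: y(t) = 6sin(8t)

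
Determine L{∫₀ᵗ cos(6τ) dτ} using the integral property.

L{∫₀ᵗ f(τ)dτ} = F(s)/s with F(s) = s/(s² + 36), so the result is (s/(s² + 36))/s = 1/(s² + 36)

Final answer: 1/(s² + 36)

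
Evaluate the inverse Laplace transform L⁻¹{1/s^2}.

L⁻¹{n!/s^(n+1)} = t^n with n=1. So L⁻¹{1/s^2} = t

Final answer: t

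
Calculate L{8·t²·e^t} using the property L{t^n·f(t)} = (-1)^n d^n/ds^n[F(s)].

L{e^t} = 1/(s-1). d/ds[1/(s-1)] = -1/(s-1)². d²/ds²[1/(s-1)] = 2/(s-1)³. So L{t²·e^t} = (-1)² · 2/(s-1)³ = 2/(s-1)³. Then L{8·t²·e^t} = 8·2/(s-1)³ = 16/(s-1)³

Final answer: 16/(s-1)³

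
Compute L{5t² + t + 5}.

L{5t² + t + 5} = 5·2/s³ + 1/s² + 5/s = 10/s³ + 1/s² + 5/s

Final answer: 10/s³ + 1/s² + 5/s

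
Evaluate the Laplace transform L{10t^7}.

L{10t^7} = 10 · L{t^7} = 10 · 5040/s^8 = 50400/s^8

Final answer: 50400/s^8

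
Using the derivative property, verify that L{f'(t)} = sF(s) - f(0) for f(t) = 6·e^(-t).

f'(t) = -6e^(-t). Direct: L{f'(t)} = -6/(s+1). Property: s·6/(s+1) - 6 = (6s - 6(s+1))/(s+1) = -6/(s+1). ✓

Final answer: -6/(s+1)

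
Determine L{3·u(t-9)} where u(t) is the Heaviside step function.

L{u(t-a)} = e^(-as)/s. Here a=9, so L{u(t-9)} = e^(-9s)/s, and L{3·u(t-9)} = 3·e^(-9s)/s

Final answer: 3·e^(-9s)/s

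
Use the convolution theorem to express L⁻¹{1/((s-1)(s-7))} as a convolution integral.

1/((s-1)(s-7)) = (1/(s-1))·(1/(s-7)) = L{e^t}·L{e^(7t)}. So f(t) = e^t*e^(7t) = ∫₀ᵗ e^(τ)·e^(7(t-τ)) dτ

Final answer: ∫₀ᵗ e^(τ)·e^(7(t-τ)) dτ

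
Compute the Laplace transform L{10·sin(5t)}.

L{sin(ωt)} = ω/(s² + ω²), so L{sin(5t)} = 5/(s² + 25). Then L{10·sin(5t)} = 10·5/(s² + 25) = 50/(s² + 25)

Final answer: 50/(s² + 25)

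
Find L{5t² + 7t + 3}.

L{5t² + 7t + 3} = 5·2/s³ + 7/s² + 3/s = 10/s³ + 7/s² + 3/s

Final answer: 10/s³ + 7/s² + 3/s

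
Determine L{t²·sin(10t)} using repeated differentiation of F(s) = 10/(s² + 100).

F(s) = 10/(s² + 100). F'(s) = -20s/(s² + 100)². F''(s) = -20(100 - 3s²)/(s² + 100)³ = (60s² - 2000)/(s² + 100)³. So L{t²·sin(10t)} = (-1)² F''(s) = (60s² - 2000)/(s² + 100)³

Final answer: (60s² - 2000)/(s² + 100)³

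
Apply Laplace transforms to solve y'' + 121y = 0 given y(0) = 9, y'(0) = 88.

L{y''} + 121L{y} = 0. s²Y - 9s - 88 + 121Y = 0. Y(s² + 121) = 9s + 88. Y = (9s + 88)/(s² + 121). Inverting: y(t) = 9cos(11t) + 8sin(11t)

Final answer: y(t) = 9cos(11t) + 8sin(11t)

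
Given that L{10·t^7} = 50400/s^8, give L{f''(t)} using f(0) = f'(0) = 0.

L{f''(t)} = s²F(s) - sf(0) - f'(0) = s²·50400/s^8 - 0 - 0 = 50400/s^6

Final answer: 50400/s^6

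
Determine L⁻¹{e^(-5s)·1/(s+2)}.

L⁻¹{1/(s+2)} = e^(-2t). By the time shift theorem, L⁻¹{e^(-as)F(s)} = u(t-a)f(t-a) with a=5, so L⁻¹{e^(-5s)·1/(s+2)} = u(t-5)·e^(-2(t-5))

Final answer: u(t-5)·e^(-2(t-5))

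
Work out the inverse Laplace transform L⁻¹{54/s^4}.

L⁻¹{n!/s^(n+1)} = t^n with n=3. So L⁻¹{6/s^4} = t^3, and L⁻¹{54/s^4} = (54/6)·t^3 = 9·t^3

Final answer: 9·t^3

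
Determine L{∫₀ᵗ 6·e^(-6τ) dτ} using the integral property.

L{∫₀ᵗ f(τ)dτ} = F(s)/s with F(s) = 6/(s+6), so L{∫₀ᵗ 6·e^(-6τ) dτ} = 6/(s(s+6))

Final answer: 6/(s(s+6))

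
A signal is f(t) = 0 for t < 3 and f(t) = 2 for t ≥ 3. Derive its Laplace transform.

f(t) = 2·u(t-3). L{u(t-3)} = e^(-3s)/s, so L{f(t)} = 2·e^(-3s)/s

Final answer: 2·e^(-3s)/s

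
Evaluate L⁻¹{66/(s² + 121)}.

This is the form c·a/(s² + a²) with a = 11, c = 6. L⁻¹ = 6·sin(11t)

Final answer: 6·sin(11t)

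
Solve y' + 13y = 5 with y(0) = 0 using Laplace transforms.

sY + 13Y = 5/s. Y = 5/(s(s+13)). Partial fractions: Y = 5/13/s - 5/13/(s+13)

Final answer: y(t) = 5/13(1 - e^(-13t))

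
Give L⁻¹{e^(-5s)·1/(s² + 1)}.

L⁻¹{1/(s² + 1)} = sin(t). By the time shift theorem, L⁻¹{e^(-as)F(s)} = u(t-a)f(t-a) with a=5, so L⁻¹{e^(-5s)·1/(s² + 1)} = u(t-5)·sin((t-5))

Final answer: u(t-5)·sin((t-5))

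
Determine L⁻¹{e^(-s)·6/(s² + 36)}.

L⁻¹{6/(s² + 36)} = sin(6t). By the time shift theorem, L⁻¹{e^(-as)F(s)} = u(t-a)f(t-a) with a=1, so L⁻¹{e^(-s)·6/(s² + 36)} = u(t-1)·sin(6(t-1))

Final answer: u(t-1)·sin(6(t-1))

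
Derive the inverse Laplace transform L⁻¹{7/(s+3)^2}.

L⁻¹{n!/(s-a)^(n+1)} = t^n·e^(at) with n=1, a=-3. So L⁻¹{1/(s+3)^2} = t·e^(-3t), and L⁻¹{7/(s+3)^2} = (7/1)·t·e^(-3t) = 7·t·e^(-3t)

Final answer: 7·t·e^(-3t)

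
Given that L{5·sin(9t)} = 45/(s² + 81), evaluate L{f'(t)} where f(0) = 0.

L{f'(t)} = s·F(s) - f(0) = s·45/(s² + 81) - 0 = 45s/(s² + 81)

Final answer: 45s/(s² + 81)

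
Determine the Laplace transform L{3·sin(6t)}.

L{sin(ωt)} = ω/(s² + ω²), so L{sin(6t)} = 6/(s² + 36). Then L{3·sin(6t)} = 3·6/(s² + 36) = 18/(s² + 36)

Final answer: 18/(s² + 36)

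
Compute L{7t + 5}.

L{7t + 5} = 7·L{t} + 5·L{1} = 7/s² + 5/s

Final answer: 7/s² + 5/s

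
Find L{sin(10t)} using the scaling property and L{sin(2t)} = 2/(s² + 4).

Using L{f(at)} = (1/a)F(s/a) with a=5: L{sin(10t)} = (1/5) · 2/((s/5)² + 4) = (1/5) · 2·25/(s² + 100) = 10/(s² + 100)

Final answer: 10/(s² + 100)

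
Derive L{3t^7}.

L{t^n} = n!/s^(n+1). So L{3t^7} = 3·7!/s^8 = 15120/s^8

Final answer: 15120/s^8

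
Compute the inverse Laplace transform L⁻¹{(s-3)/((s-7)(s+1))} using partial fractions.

Using partial fractions, f(t) = (4e^(7t) + 4e^(-t))/8

Final answer: (4e^(7t) + 4e^(-t))/8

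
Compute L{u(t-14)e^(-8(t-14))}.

u(t-a)f(t-a) with f(t)=e^(-8t). L{e^(-8t)} = 1/(s+8). By time shift: e^(-14s)/(s+8)

Final answer: e^(-14s)/(s+8)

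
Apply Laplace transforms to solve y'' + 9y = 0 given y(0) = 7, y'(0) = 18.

L{y''} + 9L{y} = 0. s²Y - 7s - 18 + 9Y = 0. Y(s² + 9) = 7s + 18. Y = (7s + 18)/(s² + 9). Inverting: y(t) = 7cos(3t) + 6sin(3t)

Final answer: y(t) = 7cos(3t) + 6sin(3t)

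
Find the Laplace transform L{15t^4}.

L{15t^4} = 15 · L{t^4} = 15 · 24/s^5 = 360/s^5

Final answer: 360/s^5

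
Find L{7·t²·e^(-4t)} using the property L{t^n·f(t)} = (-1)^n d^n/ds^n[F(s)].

L{e^(-4t)} = 1/(s+4). d/ds[1/(s+4)] = -1/(s+4)². d²/ds²[1/(s+4)] = 2/(s+4)³. So L{t²·e^(-4t)} = (-1)² · 2/(s+4)³ = 2/(s+4)³. Then L{7·t²·e^(-4t)} = 7·2/(s+4)³ = 14/(s+4)³

Final answer: 14/(s+4)³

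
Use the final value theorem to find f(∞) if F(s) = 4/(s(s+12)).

f(∞) = lim_{s→0} s·4/(s(s+12)) = lim_{s→0} 4/(s+12) = 4/12 = 1/3

Final answer: 1/3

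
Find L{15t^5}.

L{t^n} = n!/s^(n+1). So L{15t^5} = 15·5!/s^6 = 1800/s^6

Final answer: 1800/s^6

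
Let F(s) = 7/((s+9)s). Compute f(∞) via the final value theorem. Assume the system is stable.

f(∞) = lim_{s→0} sF(s) = lim_{s→0} 7/(s+9) = 7/9

Final answer: 7/9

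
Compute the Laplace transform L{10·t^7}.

L{t^n} = n!/s^(n+1), so L{t^7} = 5040/s^8. Then L{10·t^7} = 10·5040/s^8 = 50400/s^8

Final answer: 50400/s^8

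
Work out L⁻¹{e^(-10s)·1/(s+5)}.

L⁻¹{1/(s+5)} = e^(-5t). By the time shift theorem, L⁻¹{e^(-as)F(s)} = u(t-a)f(t-a) with a=10, so L⁻¹{e^(-10s)·1/(s+5)} = u(t-10)·e^(-5(t-10))

Final answer: u(t-10)·e^(-5(t-10))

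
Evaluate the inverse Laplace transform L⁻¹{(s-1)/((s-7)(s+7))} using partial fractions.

Using partial fractions, f(t) = (6e^(7t) + 8e^(-7t))/14

Final answer: (6e^(7t) + 8e^(-7t))/14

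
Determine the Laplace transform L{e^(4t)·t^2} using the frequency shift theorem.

L{e^(at)·t^n} = n!/(s-a)^(n+1), so L{e^(4t)·t^2} = 2/(s-4)^3

Final answer: 2/(s-4)^3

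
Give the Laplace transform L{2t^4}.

L{2t^4} = 2 · L{t^4} = 2 · 24/s^5 = 48/s^5

Final answer: 48/s^5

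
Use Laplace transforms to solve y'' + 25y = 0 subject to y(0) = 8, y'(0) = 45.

L{y''} + 25L{y} = 0. s²Y - 8s - 45 + 25Y = 0. Y(s² + 25) = 8s + 45. Y = (8s + 45)/(s² + 25). Inverting: y(t) = 8cos(5t) + 9sin(5t)

Final answer: y(t) = 8cos(5t) + 9sin(5t)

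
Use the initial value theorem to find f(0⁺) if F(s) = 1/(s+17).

f(0⁺) = lim_{s→∞} s·1/(s+17) = lim_{s→∞} s/(s+17) = 1

Final answer: 1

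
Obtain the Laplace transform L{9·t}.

L{t^n} = n!/s^(n+1), so L{t} = 1/s^2. Then L{9·t} = 9·1/s^2 = 9/s^2

Final answer: 9/s^2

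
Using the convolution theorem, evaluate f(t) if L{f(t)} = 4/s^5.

4/s^5 = (4/s)·(1/s^4) = L{4}·L{t^3/6}. By convolution, f(t) = 4*t^3/6 = ∫₀ᵗ 4·τ^3/6 dτ = 4·t^4/24

Final answer: 4·t^4/24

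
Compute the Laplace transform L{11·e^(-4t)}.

L{e^(at)} = 1/(s-a), so L{e^(-4t)} = 1/(s+4). Then L{11·e^(-4t)} = 11/(s+4)

Final answer: 11/(s+4)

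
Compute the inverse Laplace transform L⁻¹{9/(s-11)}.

L⁻¹{1/(s-a)} = e^(at), so L⁻¹{1/(s-11)} = e^(11t), and L⁻¹{9/(s-11)} = 9·e^(11t)

Final answer: 9·e^(11t)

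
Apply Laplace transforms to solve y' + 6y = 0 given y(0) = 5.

L{y'} + 6L{y} = 0. sY - 5 + 6Y = 0. Y(s+6) = 5. Y = 5/(s+6)

Final answer: y(t) = 5e^(-6t)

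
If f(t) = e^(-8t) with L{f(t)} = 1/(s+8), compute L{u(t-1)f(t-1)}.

Time shift theorem: L{u(t-a)f(t-a)} = e^(-as)F(s). Here a=1, F(s) = 1/(s+8), so L{u(t-1)f(t-1)} = e^(-s)·1/(s+8)

Final answer: e^(-s)·1/(s+8)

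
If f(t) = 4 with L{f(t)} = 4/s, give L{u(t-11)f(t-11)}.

Time shift theorem: L{u(t-a)f(t-a)} = e^(-as)F(s). Here a=11, F(s) = 4/s, so L{u(t-11)f(t-11)} = e^(-11s)·4/s

Final answer: e^(-11s)·4/s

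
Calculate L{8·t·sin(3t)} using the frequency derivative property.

L{sin(3t)} = 3/(s² + 9). By L{t·f(t)} = -F'(s): -d/ds[3/(s² + 9)] = -(3)·(-2s)/(s² + 9)² = 6s/(s² + 9)². Then L{8·t·sin(3t)} = 8·6s/(s² + 9)² = 48s/(s² + 9)²

Final answer: 48s/(s² + 9)²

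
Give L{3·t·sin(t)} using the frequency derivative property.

L{sin(t)} = 1/(s² + 1). By L{t·f(t)} = -F'(s): -d/ds[1/(s² + 1)] = -(1)·(-2s)/(s² + 1)² = 2s/(s² + 1)². Then L{3·t·sin(t)} = 3·2s/(s² + 1)² = 6s/(s² + 1)²

Final answer: 6s/(s² + 1)²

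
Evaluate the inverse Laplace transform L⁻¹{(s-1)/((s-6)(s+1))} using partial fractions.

Using partial fractions, f(t) = (5e^(6t) + 2e^(-t))/7

Final answer: (5e^(6t) + 2e^(-t))/7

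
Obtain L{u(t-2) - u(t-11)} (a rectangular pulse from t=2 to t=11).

L{u(t-a)} = e^(-as)/s. L{u(t-2) - u(t-11)} = (e^(-2s) - e^(-11s))/s

Final answer: (e^(-2s) - e^(-11s))/s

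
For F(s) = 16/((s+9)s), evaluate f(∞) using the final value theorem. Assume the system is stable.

f(∞) = lim_{s→0} sF(s) = lim_{s→0} 16/(s+9) = 16/9

Final answer: 16/9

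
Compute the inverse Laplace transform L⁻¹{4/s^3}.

L⁻¹{n!/s^(n+1)} = t^n with n=2. So L⁻¹{2/s^3} = t^2, and L⁻¹{4/s^3} = (4/2)·t^2 = 2·t^2

Final answer: 2·t^2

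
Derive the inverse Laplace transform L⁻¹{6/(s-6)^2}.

L⁻¹{n!/(s-a)^(n+1)} = t^n·e^(at) with n=1, a=6. So L⁻¹{1/(s-6)^2} = t·e^(6t), and L⁻¹{6/(s-6)^2} = (6/1)·t·e^(6t) = 6·t·e^(6t)

Final answer: 6·t·e^(6t)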